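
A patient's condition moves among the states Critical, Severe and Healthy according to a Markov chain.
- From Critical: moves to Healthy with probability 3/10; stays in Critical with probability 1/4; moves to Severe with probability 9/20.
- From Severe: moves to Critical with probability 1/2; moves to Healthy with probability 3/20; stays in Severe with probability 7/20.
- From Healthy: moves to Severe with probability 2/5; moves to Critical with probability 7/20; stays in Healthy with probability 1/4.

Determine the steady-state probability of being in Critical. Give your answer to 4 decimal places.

0.3725

Let the stationary distribution be π with π = πP and π_1 + π_2 + π_3 = 1.
π_1 = 0.25·π_1 + 0.5·π_2 + 0.35·π_3
π_2 = 0.45·π_1 + 0.35·π_2 + 0.4·π_3
Solving with the normalization constraint gives π = (0.3725, 0.3987, 0.2288).
So the stationary probability of Critical is 0.3725.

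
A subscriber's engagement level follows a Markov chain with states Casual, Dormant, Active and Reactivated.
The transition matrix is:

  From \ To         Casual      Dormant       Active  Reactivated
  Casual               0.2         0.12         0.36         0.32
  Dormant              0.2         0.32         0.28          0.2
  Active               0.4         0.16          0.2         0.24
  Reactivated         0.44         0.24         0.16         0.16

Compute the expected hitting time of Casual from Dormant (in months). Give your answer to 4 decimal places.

3.3816

Let t(s) be the expected number of months to first reach Casual from state s, with t(Casual) = 0. Conditioning on the first month:
t(Dormant) = 1 + 0.32·t(Dormant) + 0.28·t(Active) + 0.2·t(Reactivated)
t(Active) = 1 + 0.16·t(Dormant) + 0.2·t(Active) + 0.24·t(Reactivated)
t(Reactivated) = 1 + 0.24·t(Dormant) + 0.16·t(Active) + 0.16·t(Reactivated)
Solving: t(Dormant) = 3.3816, t(Active) = 2.7293, t(Reactivated) = 2.6765.
Expected months from Dormant to Casual: 3.3816.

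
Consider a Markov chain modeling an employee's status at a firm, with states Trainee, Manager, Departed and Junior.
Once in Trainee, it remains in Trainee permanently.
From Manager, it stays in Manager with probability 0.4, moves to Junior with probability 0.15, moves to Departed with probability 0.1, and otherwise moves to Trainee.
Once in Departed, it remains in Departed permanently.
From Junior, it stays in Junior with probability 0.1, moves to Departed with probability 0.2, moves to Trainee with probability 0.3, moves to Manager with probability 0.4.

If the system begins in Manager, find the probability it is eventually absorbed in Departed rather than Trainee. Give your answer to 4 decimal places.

0.2500

Let h(s) be the probability of absorption at Departed starting from transient state s. Then h(Departed) = 1 and h(Trainee) = 0. By first-step analysis:
h(Manager) = 0.35·0 + 0.4·h(Manager) + 0.1·1 + 0.15·h(Junior)
h(Junior) = 0.3·0 + 0.4·h(Manager) + 0.2·1 + 0.1·h(Junior)
Solving: h(Manager) = 0.2500, h(Junior) = 0.3333.
Starting from Manager, the probability is 0.2500.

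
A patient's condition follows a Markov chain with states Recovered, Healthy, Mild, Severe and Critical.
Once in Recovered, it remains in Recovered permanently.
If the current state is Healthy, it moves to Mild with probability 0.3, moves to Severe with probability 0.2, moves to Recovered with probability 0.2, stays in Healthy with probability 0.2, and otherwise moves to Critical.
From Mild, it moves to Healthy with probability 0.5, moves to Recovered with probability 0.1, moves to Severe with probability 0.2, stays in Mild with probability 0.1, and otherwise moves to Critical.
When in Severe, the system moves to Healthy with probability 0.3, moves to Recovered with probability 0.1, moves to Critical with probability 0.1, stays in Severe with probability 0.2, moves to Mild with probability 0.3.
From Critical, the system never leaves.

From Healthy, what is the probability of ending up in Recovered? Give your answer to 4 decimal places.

Let h(s) be the probability of absorption at Recovered starting from transient state s. Then h(Recovered) = 1 and h(Critical) = 0. By first-step analysis:
h(Healthy) = 0.2·1 + 0.2·h(Healthy) + 0.3·h(Mild) + 0.2·h(Severe) + 0.1·0
h(Mild) = 0.1·1 + 0.5·h(Healthy) + 0.1·h(Mild) + 0.2·h(Severe) + 0.1·0
h(Severe) = 0.1·1 + 0.3·h(Healthy) + 0.3·h(Mild) + 0.2·h(Severe) + 0.1·0
Solving: h(Healthy) = 0.6078, h(Mild) = 0.5752, h(Severe) = 0.5686.
Starting from Healthy, the probability is 0.6078.

0.6078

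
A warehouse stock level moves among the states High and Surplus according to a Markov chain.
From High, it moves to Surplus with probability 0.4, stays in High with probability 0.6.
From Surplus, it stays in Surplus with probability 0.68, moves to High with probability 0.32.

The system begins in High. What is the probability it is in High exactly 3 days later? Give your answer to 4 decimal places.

Propagate the distribution vector 3 days from High.
After 0 days: (1.0000, 0.0000)
After 1 day: (0.6000, 0.4000)
After 2 days: (0.4880, 0.5120)
After 3 days: (0.4566, 0.5434)
P(in High after 3 days) = 0.4566

0.4566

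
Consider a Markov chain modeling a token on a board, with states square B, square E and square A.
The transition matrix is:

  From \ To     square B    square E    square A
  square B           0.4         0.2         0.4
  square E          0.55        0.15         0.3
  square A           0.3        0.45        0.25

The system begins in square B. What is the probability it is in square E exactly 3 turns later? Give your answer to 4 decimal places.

Propagate the distribution vector 3 turns from square B.
After 0 turns: (1.0000, 0.0000, 0.0000)
After 1 turn: (0.4000, 0.2000, 0.4000)
After 2 turns: (0.3900, 0.2900, 0.3200)
After 3 turns: (0.4115, 0.2655, 0.3230)
P(in square E after 3 turns) = 0.2655

0.2655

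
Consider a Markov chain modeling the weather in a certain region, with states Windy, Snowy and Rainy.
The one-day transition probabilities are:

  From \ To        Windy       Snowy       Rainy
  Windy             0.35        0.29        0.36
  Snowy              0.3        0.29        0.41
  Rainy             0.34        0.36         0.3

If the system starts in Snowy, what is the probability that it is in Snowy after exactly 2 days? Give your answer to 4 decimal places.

Sum over the intermediate state after 1 day:
P = P(Snowy→Windy)·P(Windy→Snowy) + P(Snowy→Snowy)·P(Snowy→Snowy) + P(Snowy→Rainy)·P(Rainy→Snowy)
  = 0.3×0.29 + 0.29×0.29 + 0.41×0.36
  = 0.0870 + 0.0841 + 0.1476 = 0.3187

0.3187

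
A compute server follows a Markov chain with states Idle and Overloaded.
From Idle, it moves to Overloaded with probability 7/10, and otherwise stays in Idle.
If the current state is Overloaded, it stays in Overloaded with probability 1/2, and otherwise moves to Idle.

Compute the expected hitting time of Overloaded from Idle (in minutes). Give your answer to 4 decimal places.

Let t(s) be the expected number of minutes to first reach Overloaded from state s, with t(Overloaded) = 0. Conditioning on the first minute:
t(Idle) = 1 + 0.3·t(Idle)
Solving: t(Idle) = 1.4286.
Expected minutes from Idle to Overloaded: 1.4286.

1.4286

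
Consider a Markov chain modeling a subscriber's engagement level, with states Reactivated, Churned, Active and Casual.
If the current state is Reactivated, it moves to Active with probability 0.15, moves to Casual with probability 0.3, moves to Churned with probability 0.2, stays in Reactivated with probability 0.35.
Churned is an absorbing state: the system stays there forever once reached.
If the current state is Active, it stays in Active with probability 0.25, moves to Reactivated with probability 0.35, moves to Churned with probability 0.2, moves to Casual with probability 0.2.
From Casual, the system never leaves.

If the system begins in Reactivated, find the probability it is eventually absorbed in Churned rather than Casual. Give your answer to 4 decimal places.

Let h(s) be the probability of absorption at Churned starting from transient state s. Then h(Churned) = 1 and h(Casual) = 0. By first-step analysis:
h(Reactivated) = 0.35·h(Reactivated) + 0.2·1 + 0.15·h(Active) + 0.3·0
h(Active) = 0.35·h(Reactivated) + 0.2·1 + 0.25·h(Active) + 0.2·0
Solving: h(Reactivated) = 0.4138, h(Active) = 0.4598.
Starting from Reactivated, the probability is 0.4138.

0.4138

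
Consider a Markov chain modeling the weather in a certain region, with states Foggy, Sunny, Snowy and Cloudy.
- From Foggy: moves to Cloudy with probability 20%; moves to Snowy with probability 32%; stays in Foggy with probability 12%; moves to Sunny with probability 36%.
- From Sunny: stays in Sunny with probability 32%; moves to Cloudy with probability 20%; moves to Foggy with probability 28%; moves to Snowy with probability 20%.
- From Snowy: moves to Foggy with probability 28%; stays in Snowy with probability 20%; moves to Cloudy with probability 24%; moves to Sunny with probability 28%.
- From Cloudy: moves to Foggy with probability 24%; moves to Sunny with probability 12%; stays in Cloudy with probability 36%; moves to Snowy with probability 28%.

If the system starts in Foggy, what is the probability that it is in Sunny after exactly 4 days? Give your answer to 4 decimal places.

Propagate the distribution vector 4 days from Foggy.
After 0 days: (1.0000, 0.0000, 0.0000, 0.0000)
After 1 day: (0.1200, 0.3600, 0.3200, 0.2000)
After 2 days: (0.2528, 0.2720, 0.2304, 0.2448)
After 3 days: (0.2298, 0.2719, 0.2499, 0.2484)
After 4 days: (0.2333, 0.2695, 0.2474, 0.2497)
P(in Sunny after 4 days) = 0.2695

0.2695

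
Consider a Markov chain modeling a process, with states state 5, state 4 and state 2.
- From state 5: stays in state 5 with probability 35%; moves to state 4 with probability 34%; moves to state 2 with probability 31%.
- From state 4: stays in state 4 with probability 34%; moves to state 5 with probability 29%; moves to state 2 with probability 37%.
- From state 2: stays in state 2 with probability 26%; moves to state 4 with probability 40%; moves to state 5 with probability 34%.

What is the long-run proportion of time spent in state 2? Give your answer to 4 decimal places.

Let the stationary distribution be π with π = πP and π_1 + π_2 + π_3 = 1.
π_1 = 0.35·π_1 + 0.29·π_2 + 0.34·π_3
π_2 = 0.34·π_1 + 0.34·π_2 + 0.4·π_3
Solving with the normalization constraint gives π = (0.3253, 0.3589, 0.3157).
So the stationary probability of state 2 is 0.3157.

0.3157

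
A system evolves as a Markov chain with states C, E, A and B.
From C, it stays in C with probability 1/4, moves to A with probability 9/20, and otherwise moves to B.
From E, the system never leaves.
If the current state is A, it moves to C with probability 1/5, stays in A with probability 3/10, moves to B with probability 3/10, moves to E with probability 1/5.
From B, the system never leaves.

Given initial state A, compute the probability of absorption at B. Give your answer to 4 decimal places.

Let h(s) be the probability of absorption at B starting from transient state s. Then h(B) = 1 and h(E) = 0. By first-step analysis:
h(C) = 0.25·h(C) + 0.45·h(A) + 0.3·1
h(A) = 0.2·h(C) + 0.2·0 + 0.3·h(A) + 0.3·1
Solving: h(C) = 0.7931, h(A) = 0.6552.
Starting from A, the probability is 0.6552.

0.6552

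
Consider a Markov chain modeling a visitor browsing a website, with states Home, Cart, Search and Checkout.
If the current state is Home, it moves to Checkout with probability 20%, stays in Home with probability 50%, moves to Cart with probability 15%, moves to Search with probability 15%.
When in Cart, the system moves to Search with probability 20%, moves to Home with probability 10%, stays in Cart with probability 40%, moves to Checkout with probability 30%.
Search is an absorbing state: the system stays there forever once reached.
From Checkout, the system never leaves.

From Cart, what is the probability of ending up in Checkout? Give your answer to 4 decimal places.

Let h(s) be the probability of absorption at Checkout starting from transient state s. Then h(Checkout) = 1 and h(Search) = 0. By first-step analysis:
h(Home) = 0.5·h(Home) + 0.15·h(Cart) + 0.15·0 + 0.2·1
h(Cart) = 0.1·h(Home) + 0.4·h(Cart) + 0.2·0 + 0.3·1
Solving: h(Home) = 0.5789, h(Cart) = 0.5965.
Starting from Cart, the probability is 0.5965.

0.5965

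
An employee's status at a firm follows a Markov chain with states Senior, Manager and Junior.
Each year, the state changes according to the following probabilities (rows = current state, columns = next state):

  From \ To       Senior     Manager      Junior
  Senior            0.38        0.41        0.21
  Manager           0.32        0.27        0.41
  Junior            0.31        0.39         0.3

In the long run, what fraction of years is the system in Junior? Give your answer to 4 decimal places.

Let the stationary distribution be π with π = πP and π_1 + π_2 + π_3 = 1.
π_1 = 0.38·π_1 + 0.32·π_2 + 0.31·π_3
π_2 = 0.41·π_1 + 0.27·π_2 + 0.39·π_3
Solving with the normalization constraint gives π = (0.3371, 0.3542, 0.3086).
So the stationary probability of Junior is 0.3086.

0.3086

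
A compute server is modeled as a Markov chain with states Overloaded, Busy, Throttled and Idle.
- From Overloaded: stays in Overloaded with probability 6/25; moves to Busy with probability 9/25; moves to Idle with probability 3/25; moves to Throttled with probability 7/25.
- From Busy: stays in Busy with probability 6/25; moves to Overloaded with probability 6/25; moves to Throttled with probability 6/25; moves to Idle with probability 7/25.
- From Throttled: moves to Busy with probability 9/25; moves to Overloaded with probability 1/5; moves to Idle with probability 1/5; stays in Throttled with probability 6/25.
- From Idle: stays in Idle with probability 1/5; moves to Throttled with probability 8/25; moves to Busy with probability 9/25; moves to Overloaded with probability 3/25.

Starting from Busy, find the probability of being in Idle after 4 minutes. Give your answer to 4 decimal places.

Propagate the distribution vector 4 minutes from Busy.
After 0 minutes: (0.0000, 1.0000, 0.0000, 0.0000)
After 1 minute: (0.2400, 0.2400, 0.2400, 0.2800)
After 2 minutes: (0.1968, 0.3312, 0.2720, 0.2000)
After 3 minutes: (0.2051, 0.3203, 0.2639, 0.2108)
After 4 minutes: (0.2042, 0.3216, 0.2651, 0.2092)
P(in Idle after 4 minutes) = 0.2092

0.2092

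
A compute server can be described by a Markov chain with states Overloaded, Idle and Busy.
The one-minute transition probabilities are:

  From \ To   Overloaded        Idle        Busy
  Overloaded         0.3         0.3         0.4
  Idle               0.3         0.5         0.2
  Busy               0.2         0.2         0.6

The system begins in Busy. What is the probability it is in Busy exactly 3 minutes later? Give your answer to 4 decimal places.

Propagate the distribution vector 3 minutes from Busy.
After 0 minutes: (0.0000, 0.0000, 1.0000)
After 1 minute: (0.2000, 0.2000, 0.6000)
After 2 minutes: (0.2400, 0.2800, 0.4800)
After 3 minutes: (0.2520, 0.3080, 0.4400)
P(in Busy after 3 minutes) = 0.4400

0.4400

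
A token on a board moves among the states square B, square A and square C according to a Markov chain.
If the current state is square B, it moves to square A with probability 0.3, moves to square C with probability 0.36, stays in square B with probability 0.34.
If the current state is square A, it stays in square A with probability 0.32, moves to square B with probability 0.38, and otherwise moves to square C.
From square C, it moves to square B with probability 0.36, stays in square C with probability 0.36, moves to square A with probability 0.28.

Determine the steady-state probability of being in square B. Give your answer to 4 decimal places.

0.3588

Let the stationary distribution be π with π = πP and π_1 + π_2 + π_3 = 1.
π_1 = 0.34·π_1 + 0.38·π_2 + 0.36·π_3
π_2 = 0.3·π_1 + 0.32·π_2 + 0.28·π_3
Solving with the normalization constraint gives π = (0.3588, 0.2991, 0.3421).
So the stationary probability of square B is 0.3588.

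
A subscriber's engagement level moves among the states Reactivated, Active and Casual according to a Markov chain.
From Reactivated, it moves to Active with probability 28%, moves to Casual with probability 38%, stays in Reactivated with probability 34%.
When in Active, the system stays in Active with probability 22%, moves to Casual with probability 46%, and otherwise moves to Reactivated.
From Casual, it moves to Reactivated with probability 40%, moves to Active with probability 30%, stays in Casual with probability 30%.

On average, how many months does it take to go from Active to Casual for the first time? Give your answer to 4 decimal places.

2.3048

Let t(s) be the expected number of months to first reach Casual from state s, with t(Casual) = 0. Conditioning on the first month:
t(Reactivated) = 1 + 0.34·t(Reactivated) + 0.28·t(Active)
t(Active) = 1 + 0.32·t(Reactivated) + 0.22·t(Active)
Solving: t(Reactivated) = 2.4929, t(Active) = 2.3048.
Expected months from Active to Casual: 2.3048.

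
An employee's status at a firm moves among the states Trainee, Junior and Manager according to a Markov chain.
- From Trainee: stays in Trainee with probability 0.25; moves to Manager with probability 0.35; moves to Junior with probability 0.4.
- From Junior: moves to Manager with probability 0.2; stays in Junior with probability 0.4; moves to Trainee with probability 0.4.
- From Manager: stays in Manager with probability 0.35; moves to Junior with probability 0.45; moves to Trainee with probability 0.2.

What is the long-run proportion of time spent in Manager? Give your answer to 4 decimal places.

Let the stationary distribution be π with π = πP and π_1 + π_2 + π_3 = 1.
π_1 = 0.25·π_1 + 0.4·π_2 + 0.2·π_3
π_2 = 0.4·π_1 + 0.4·π_2 + 0.45·π_3
Solving with the normalization constraint gives π = (0.2978, 0.4144, 0.2878).
So the stationary probability of Manager is 0.2878.

0.2878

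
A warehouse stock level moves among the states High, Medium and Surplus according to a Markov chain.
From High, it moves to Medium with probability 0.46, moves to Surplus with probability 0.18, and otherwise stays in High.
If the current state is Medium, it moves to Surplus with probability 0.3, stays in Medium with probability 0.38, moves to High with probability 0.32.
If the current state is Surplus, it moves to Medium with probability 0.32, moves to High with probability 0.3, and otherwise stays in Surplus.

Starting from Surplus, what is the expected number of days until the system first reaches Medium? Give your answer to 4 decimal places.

2.7421

Let t(s) be the expected number of days to first reach Medium from state s, with t(Medium) = 0. Conditioning on the first day:
t(High) = 1 + 0.36·t(High) + 0.18·t(Surplus)
t(Surplus) = 1 + 0.3·t(High) + 0.38·t(Surplus)
Solving: t(High) = 2.3337, t(Surplus) = 2.7421.
Expected days from Surplus to Medium: 2.7421.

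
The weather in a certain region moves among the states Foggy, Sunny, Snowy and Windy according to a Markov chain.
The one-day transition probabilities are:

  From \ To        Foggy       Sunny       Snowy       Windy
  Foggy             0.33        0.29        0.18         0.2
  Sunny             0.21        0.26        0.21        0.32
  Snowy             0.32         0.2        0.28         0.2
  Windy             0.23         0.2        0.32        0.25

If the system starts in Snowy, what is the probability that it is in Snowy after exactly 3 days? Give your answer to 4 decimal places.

Propagate the distribution vector 3 days from Snowy.
After 0 days: (0.0000, 0.0000, 1.0000, 0.0000)
After 1 day: (0.3200, 0.2000, 0.2800, 0.2000)
After 2 days: (0.2832, 0.2408, 0.2420, 0.2340)
After 3 days: (0.2753, 0.2399, 0.2442, 0.2406)
P(in Snowy after 3 days) = 0.2442

0.2442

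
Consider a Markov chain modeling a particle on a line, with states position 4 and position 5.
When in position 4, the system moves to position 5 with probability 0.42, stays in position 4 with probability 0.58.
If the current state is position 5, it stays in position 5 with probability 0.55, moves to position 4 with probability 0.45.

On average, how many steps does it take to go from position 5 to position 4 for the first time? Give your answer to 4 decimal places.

2.2222

Let t(s) be the expected number of steps to first reach position 4 from state s, with t(position 4) = 0. Conditioning on the first step:
t(position 5) = 1 + 0.55·t(position 5)
Solving: t(position 5) = 2.2222.
Expected steps from position 5 to position 4: 2.2222.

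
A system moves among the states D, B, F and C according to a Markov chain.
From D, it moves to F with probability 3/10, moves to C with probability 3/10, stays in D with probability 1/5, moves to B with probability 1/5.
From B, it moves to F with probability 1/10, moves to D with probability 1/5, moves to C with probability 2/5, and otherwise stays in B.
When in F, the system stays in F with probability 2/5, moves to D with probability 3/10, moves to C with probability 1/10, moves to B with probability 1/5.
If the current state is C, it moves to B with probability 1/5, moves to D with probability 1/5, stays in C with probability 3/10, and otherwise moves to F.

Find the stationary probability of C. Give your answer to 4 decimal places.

Let the stationary distribution be π with π = πP and π_1 + π_2 + π_3 + π_4 = 1.
π_1 = 0.2·π_1 + 0.2·π_2 + 0.3·π_3 + 0.2·π_4
π_2 = 0.2·π_1 + 0.3·π_2 + 0.2·π_3 + 0.2·π_4
π_3 = 0.3·π_1 + 0.1·π_2 + 0.4·π_3 + 0.3·π_4
Solving with the normalization constraint gives π = (0.2284, 0.2222, 0.2840, 0.2654).
So the stationary probability of C is 0.2654.

0.2654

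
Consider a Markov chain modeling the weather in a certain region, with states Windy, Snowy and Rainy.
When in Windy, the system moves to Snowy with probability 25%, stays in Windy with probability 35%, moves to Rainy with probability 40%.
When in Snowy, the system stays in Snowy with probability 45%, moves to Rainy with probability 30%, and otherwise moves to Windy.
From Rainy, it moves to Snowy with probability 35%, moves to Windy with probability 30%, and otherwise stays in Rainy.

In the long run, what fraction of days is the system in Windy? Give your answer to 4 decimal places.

0.2971

Let the stationary distribution be π with π = πP and π_1 + π_2 + π_3 = 1.
π_1 = 0.35·π_1 + 0.25·π_2 + 0.3·π_3
π_2 = 0.25·π_1 + 0.45·π_2 + 0.35·π_3
Solving with the normalization constraint gives π = (0.2971, 0.3559, 0.3471).
So the stationary probability of Windy is 0.2971.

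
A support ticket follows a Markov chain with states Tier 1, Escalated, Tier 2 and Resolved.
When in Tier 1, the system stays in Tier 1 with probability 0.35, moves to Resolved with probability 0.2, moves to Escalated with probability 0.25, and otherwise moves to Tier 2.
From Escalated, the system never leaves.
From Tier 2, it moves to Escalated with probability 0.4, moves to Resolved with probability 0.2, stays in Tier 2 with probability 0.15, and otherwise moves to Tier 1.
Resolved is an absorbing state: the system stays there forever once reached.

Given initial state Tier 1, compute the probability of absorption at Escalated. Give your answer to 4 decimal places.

Let h(s) be the probability of absorption at Escalated starting from transient state s. Then h(Escalated) = 1 and h(Resolved) = 0. By first-step analysis:
h(Tier 1) = 0.35·h(Tier 1) + 0.25·1 + 0.2·h(Tier 2) + 0.2·0
h(Tier 2) = 0.25·h(Tier 1) + 0.4·1 + 0.15·h(Tier 2) + 0.2·0
Solving: h(Tier 1) = 0.5821, h(Tier 2) = 0.6418.
Starting from Tier 1, the probability is 0.5821.

0.5821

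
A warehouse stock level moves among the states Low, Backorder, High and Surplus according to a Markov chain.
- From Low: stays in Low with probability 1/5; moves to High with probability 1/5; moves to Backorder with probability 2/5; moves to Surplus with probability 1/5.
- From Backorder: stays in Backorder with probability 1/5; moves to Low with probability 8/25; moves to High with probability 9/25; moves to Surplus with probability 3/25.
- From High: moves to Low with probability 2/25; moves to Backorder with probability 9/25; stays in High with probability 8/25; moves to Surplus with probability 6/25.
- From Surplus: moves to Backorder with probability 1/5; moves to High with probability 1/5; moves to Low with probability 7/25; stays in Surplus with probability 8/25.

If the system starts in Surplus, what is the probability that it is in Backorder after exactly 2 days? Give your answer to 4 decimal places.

0.2880

Propagate the distribution vector 2 days from Surplus.
After 0 days: (0.0000, 0.0000, 0.0000, 1.0000)
After 1 day: (0.2800, 0.2000, 0.2000, 0.3200)
After 2 days: (0.2256, 0.2880, 0.2560, 0.2304)
P(in Backorder after 2 days) = 0.2880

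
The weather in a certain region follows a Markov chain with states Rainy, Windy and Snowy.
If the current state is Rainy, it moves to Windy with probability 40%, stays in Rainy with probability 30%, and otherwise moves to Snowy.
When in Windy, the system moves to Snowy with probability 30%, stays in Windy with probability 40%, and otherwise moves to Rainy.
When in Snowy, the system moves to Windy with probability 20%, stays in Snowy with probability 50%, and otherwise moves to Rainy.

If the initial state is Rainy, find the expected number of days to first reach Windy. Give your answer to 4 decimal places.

3.0769

Let t(s) be the expected number of days to first reach Windy from state s, with t(Windy) = 0. Conditioning on the first day:
t(Rainy) = 1 + 0.3·t(Rainy) + 0.3·t(Snowy)
t(Snowy) = 1 + 0.3·t(Rainy) + 0.5·t(Snowy)
Solving: t(Rainy) = 3.0769, t(Snowy) = 3.8462.
Expected days from Rainy to Windy: 3.0769.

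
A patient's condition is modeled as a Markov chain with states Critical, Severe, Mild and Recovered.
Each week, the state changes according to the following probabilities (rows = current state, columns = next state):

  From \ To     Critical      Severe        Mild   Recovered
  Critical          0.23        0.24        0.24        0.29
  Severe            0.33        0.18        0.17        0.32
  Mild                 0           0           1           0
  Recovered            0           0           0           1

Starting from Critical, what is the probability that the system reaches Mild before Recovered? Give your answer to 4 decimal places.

0.4303

Let h(s) be the probability of absorption at Mild starting from transient state s. Then h(Mild) = 1 and h(Recovered) = 0. By first-step analysis:
h(Critical) = 0.23·h(Critical) + 0.24·h(Severe) + 0.24·1 + 0.29·0
h(Severe) = 0.33·h(Critical) + 0.18·h(Severe) + 0.17·1 + 0.32·0
Solving: h(Critical) = 0.4303, h(Severe) = 0.3805.
Starting from Critical, the probability is 0.4303.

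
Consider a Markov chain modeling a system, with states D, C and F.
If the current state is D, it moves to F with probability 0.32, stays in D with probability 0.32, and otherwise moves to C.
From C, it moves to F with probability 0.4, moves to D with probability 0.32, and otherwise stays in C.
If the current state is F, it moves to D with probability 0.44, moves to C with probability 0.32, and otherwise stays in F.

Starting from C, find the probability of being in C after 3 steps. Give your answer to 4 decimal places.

Propagate the distribution vector 3 steps from C.
After 0 steps: (0.0000, 1.0000, 0.0000)
After 1 step: (0.3200, 0.2800, 0.4000)
After 2 steps: (0.3680, 0.3216, 0.3104)
After 3 steps: (0.3572, 0.3219, 0.3209)
P(in C after 3 steps) = 0.3219

0.3219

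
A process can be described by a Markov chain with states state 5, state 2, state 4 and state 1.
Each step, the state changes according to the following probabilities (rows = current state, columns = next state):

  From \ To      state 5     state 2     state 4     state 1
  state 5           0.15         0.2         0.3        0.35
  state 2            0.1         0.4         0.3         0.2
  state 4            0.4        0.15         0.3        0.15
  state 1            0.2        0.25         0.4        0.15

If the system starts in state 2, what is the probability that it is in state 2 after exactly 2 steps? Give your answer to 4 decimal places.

0.2750

Propagate the distribution vector 2 steps from state 2.
After 0 steps: (0.0000, 1.0000, 0.0000, 0.0000)
After 1 step: (0.1000, 0.4000, 0.3000, 0.2000)
After 2 steps: (0.2150, 0.2750, 0.3200, 0.1900)
P(in state 2 after 2 steps) = 0.2750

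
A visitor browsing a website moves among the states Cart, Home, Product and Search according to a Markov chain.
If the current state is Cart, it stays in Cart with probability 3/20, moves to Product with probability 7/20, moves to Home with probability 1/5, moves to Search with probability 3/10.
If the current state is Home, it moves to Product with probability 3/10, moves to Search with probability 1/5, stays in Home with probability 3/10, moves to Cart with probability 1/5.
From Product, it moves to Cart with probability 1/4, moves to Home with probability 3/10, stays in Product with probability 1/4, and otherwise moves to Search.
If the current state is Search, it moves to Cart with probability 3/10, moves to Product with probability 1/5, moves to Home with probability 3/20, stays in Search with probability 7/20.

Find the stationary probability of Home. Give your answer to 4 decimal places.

Let the stationary distribution be π with π = πP and π_1 + π_2 + π_3 + π_4 = 1.
π_1 = 0.15·π_1 + 0.2·π_2 + 0.25·π_3 + 0.3·π_4
π_2 = 0.2·π_1 + 0.3·π_2 + 0.3·π_3 + 0.15·π_4
π_3 = 0.35·π_1 + 0.3·π_2 + 0.25·π_3 + 0.2·π_4
Solving with the normalization constraint gives π = (0.2284, 0.2378, 0.2716, 0.2622).
So the stationary probability of Home is 0.2378.

0.2378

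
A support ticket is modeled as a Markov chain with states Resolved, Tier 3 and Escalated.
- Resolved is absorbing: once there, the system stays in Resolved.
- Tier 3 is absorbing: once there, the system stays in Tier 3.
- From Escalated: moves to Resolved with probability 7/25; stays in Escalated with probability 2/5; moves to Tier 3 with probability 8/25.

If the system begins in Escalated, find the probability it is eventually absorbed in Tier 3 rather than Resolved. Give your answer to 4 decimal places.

Let h(s) be the probability of absorption at Tier 3 starting from transient state s. Then h(Tier 3) = 1 and h(Resolved) = 0. By first-step analysis:
h(Escalated) = 0.28·0 + 0.32·1 + 0.4·h(Escalated)
Solving: h(Escalated) = 0.5333.
Starting from Escalated, the probability is 0.5333.

0.5333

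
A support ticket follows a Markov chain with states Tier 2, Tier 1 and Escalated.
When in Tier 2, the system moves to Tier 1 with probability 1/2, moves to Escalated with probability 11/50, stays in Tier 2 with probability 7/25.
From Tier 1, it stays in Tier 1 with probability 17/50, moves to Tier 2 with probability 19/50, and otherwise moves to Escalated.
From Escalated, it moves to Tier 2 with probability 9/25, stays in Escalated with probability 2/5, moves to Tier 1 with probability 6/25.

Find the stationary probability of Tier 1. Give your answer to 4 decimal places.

Let the stationary distribution be π with π = πP and π_1 + π_2 + π_3 = 1.
π_1 = 0.28·π_1 + 0.38·π_2 + 0.36·π_3
π_2 = 0.5·π_1 + 0.34·π_2 + 0.24·π_3
Solving with the normalization constraint gives π = (0.3401, 0.3649, 0.2950).
So the stationary probability of Tier 1 is 0.3649.

0.3649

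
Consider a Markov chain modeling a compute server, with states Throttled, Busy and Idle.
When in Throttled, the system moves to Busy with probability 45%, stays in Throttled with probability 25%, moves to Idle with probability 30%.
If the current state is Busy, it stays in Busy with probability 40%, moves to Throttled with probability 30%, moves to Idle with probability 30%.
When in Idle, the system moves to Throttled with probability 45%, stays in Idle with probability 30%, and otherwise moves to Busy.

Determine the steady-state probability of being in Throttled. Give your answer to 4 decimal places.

Let the stationary distribution be π with π = πP and π_1 + π_2 + π_3 = 1.
π_1 = 0.25·π_1 + 0.3·π_2 + 0.45·π_3
π_2 = 0.45·π_1 + 0.4·π_2 + 0.25·π_3
Solving with the normalization constraint gives π = (0.3286, 0.3714, 0.3000).
So the stationary probability of Throttled is 0.3286.

0.3286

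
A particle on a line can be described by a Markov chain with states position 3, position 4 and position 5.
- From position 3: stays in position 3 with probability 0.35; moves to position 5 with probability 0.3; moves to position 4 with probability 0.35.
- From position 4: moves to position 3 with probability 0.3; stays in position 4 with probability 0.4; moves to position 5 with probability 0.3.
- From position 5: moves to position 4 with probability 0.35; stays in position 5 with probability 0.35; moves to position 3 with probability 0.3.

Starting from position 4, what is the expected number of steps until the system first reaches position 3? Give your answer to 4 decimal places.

Let t(s) be the expected number of steps to first reach position 3 from state s, with t(position 3) = 0. Conditioning on the first step:
t(position 4) = 1 + 0.4·t(position 4) + 0.3·t(position 5)
t(position 5) = 1 + 0.35·t(position 4) + 0.35·t(position 5)
Solving: t(position 4) = 3.3333, t(position 5) = 3.3333.
Expected steps from position 4 to position 3: 3.3333.

3.3333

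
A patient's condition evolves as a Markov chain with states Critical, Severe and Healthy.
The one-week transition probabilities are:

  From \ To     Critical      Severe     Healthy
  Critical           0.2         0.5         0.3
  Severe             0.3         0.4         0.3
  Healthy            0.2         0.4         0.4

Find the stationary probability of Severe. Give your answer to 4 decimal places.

Let the stationary distribution be π with π = πP and π_1 + π_2 + π_3 = 1.
π_1 = 0.2·π_1 + 0.3·π_2 + 0.2·π_3
π_2 = 0.5·π_1 + 0.4·π_2 + 0.4·π_3
Solving with the normalization constraint gives π = (0.2424, 0.4242, 0.3333).
So the stationary probability of Severe is 0.4242.

0.4242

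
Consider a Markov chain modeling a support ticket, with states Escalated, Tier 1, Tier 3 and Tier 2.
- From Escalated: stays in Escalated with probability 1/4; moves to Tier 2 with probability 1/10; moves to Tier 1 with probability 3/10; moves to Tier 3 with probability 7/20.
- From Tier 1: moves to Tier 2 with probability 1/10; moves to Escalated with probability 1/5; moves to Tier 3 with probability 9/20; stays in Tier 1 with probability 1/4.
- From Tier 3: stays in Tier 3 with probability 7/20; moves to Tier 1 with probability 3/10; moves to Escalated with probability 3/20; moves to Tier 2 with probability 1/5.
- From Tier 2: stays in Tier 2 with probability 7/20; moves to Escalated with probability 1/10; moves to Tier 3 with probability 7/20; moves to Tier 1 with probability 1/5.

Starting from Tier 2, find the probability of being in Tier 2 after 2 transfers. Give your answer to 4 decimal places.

0.2225

Propagate the distribution vector 2 transfers from Tier 2.
After 0 transfers: (0.0000, 0.0000, 0.0000, 1.0000)
After 1 transfer: (0.1000, 0.2000, 0.3500, 0.3500)
After 2 transfers: (0.1525, 0.2550, 0.3700, 0.2225)
P(in Tier 2 after 2 transfers) = 0.2225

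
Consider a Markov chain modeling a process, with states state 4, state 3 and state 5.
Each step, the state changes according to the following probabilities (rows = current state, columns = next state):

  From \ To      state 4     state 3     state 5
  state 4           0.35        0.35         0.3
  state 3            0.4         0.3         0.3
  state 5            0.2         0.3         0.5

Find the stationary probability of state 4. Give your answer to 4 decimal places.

0.3095

Let the stationary distribution be π with π = πP and π_1 + π_2 + π_3 = 1.
π_1 = 0.35·π_1 + 0.4·π_2 + 0.2·π_3
π_2 = 0.35·π_1 + 0.3·π_2 + 0.3·π_3
Solving with the normalization constraint gives π = (0.3095, 0.3155, 0.3750).
So the stationary probability of state 4 is 0.3095.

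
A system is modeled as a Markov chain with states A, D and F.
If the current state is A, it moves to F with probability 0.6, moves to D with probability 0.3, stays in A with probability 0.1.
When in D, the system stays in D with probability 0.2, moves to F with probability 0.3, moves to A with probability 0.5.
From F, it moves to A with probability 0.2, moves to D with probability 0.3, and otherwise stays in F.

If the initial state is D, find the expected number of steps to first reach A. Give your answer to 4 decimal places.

Let t(s) be the expected number of steps to first reach A from state s, with t(A) = 0. Conditioning on the first step:
t(D) = 1 + 0.2·t(D) + 0.3·t(F)
t(F) = 1 + 0.3·t(D) + 0.5·t(F)
Solving: t(D) = 2.5806, t(F) = 3.5484.
Expected steps from D to A: 2.5806.

2.5806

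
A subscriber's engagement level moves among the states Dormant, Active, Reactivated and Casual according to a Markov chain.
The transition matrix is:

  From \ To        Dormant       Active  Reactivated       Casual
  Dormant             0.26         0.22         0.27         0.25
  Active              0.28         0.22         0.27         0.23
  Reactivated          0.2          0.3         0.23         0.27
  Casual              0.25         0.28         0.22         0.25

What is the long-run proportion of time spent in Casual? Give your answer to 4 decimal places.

Let the stationary distribution be π with π = πP and π_1 + π_2 + π_3 + π_4 = 1.
π_1 = 0.26·π_1 + 0.28·π_2 + 0.2·π_3 + 0.25·π_4
π_2 = 0.22·π_1 + 0.22·π_2 + 0.3·π_3 + 0.28·π_4
π_3 = 0.27·π_1 + 0.27·π_2 + 0.23·π_3 + 0.22·π_4
Solving with the normalization constraint gives π = (0.2477, 0.2548, 0.2476, 0.2499).
So the stationary probability of Casual is 0.2499.

0.2499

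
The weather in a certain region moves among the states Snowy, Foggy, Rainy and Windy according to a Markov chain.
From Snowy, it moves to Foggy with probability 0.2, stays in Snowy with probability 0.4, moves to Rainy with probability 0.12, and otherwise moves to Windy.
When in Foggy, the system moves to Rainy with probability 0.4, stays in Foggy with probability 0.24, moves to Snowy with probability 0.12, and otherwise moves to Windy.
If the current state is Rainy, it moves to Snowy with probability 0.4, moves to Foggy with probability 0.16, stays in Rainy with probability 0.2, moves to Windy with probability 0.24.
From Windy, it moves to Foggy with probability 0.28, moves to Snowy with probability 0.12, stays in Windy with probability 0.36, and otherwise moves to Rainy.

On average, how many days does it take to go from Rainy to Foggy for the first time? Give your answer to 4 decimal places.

4.8250

Let t(s) be the expected number of days to first reach Foggy from state s, with t(Foggy) = 0. Conditioning on the first day:
t(Snowy) = 1 + 0.4·t(Snowy) + 0.12·t(Rainy) + 0.28·t(Windy)
t(Rainy) = 1 + 0.4·t(Snowy) + 0.2·t(Rainy) + 0.24·t(Windy)
t(Windy) = 1 + 0.12·t(Snowy) + 0.24·t(Rainy) + 0.36·t(Windy)
Solving: t(Snowy) = 4.6085, t(Rainy) = 4.8250, t(Windy) = 4.2360.
Expected days from Rainy to Foggy: 4.8250.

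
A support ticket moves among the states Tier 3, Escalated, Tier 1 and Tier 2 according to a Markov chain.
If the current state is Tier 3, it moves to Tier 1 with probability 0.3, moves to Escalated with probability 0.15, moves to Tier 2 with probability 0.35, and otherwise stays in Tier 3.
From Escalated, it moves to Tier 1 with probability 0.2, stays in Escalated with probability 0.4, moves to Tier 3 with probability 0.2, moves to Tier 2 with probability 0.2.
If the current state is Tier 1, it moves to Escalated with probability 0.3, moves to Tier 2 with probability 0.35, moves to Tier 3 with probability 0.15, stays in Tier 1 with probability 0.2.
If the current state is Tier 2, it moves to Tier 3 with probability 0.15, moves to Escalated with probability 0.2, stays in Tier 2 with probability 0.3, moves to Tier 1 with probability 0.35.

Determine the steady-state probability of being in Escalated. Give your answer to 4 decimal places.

Let the stationary distribution be π with π = πP and π_1 + π_2 + π_3 + π_4 = 1.
π_1 = 0.2·π_1 + 0.2·π_2 + 0.15·π_3 + 0.15·π_4
π_2 = 0.15·π_1 + 0.4·π_2 + 0.3·π_3 + 0.2·π_4
π_3 = 0.3·π_1 + 0.2·π_2 + 0.2·π_3 + 0.35·π_4
Solving with the normalization constraint gives π = (0.1722, 0.2719, 0.2614, 0.2945).
So the stationary probability of Escalated is 0.2719.

0.2719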